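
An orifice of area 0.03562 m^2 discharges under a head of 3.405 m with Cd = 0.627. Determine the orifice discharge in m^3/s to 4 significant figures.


Approach: apply the orifice equation, Q = Cd*A*sqrt(2*g*h).
Q = 0.627 * 0.03562 * sqrt(2*9.81*3.405) = 0.1825 m^3/s
Therefore the orifice discharge = 0.1825 m^3/s.


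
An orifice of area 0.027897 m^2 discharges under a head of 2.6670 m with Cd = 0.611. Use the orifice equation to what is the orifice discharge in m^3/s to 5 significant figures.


Approach: apply the orifice equation, Q = Cd*A*sqrt(2*g*h).
Q = 0.611 * 0.027897 * sqrt(2*9.81*2.6670) = 0.12330 m^3/s
Therefore the orifice discharge = 0.12330 m^3/s.


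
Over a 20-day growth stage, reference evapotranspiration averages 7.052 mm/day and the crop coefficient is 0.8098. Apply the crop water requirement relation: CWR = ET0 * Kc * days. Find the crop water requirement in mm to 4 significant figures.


CWR = 7.052 * 0.8098 * 20 = 114.2 mm
Therefore the crop water requirement = 114.2 mm.


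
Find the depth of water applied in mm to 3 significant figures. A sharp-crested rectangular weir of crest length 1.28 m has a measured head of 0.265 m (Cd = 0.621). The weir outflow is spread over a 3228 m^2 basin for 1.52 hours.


Approach: apply the rectangular weir equation with a volume-to-depth conversion, Q = (2/3)*Cd*L*sqrt(2g)*H^1.5; d = Q*t/A * 1000.
Step 1 — weir discharge:
  Q = (2/3)*0.621*1.28*sqrt(2*9.81)*0.265^1.5 = 0.32021 m^3/s
Step 2 — volume: V = 0.32021 * 1.52*3600 = 1752.2 m^3
Step 3 — depth: d = V/A * 1000 = 1752.2/3228 * 1000 = 543 mm
Therefore the depth of water applied = 543 mm.


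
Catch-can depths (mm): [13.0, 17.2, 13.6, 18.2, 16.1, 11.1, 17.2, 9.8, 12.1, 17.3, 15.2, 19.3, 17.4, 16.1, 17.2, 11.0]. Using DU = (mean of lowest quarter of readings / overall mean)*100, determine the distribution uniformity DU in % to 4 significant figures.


sorted lowest 4 of 16: [9.8, 11.0, 11.1, 12.1] -> mean = 11.0000 mm
overall mean = 15.1125 mm
DU = (11.0000/15.1125)*100 = 72.79 %
Therefore the distribution uniformity DU = 72.79 %.


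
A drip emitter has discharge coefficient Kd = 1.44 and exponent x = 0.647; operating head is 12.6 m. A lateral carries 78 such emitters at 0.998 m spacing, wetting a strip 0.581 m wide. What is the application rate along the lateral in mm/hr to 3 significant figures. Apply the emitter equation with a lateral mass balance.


Approach: apply the emitter equation with a lateral mass balance, q = Kd*h^x; Q = n*q; rate = Q/(n*spacing*width).
Step 1 — single emitter flow (q = Kd*h^x):
  q = 1.44 * 12.6^0.647 = 7.4183 L/hr
Step 2 — total lateral flow: Q = 78 * 7.4183 = 578.62 L/hr
Step 3 — wetted area: A = 78 * 0.998 * 0.581 = 45.227 m^2
Step 4 — application rate: Q/A = 578.62/45.227 = 12.8 mm/hr
Therefore the application rate along the lateral = 12.8 mm/hr.


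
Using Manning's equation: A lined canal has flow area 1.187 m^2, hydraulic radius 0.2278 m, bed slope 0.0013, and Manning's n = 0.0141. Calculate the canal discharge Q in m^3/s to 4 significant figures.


Approach: apply Manning's equation, Q = (1/n)*A*R^(2/3)*S^(1/2).
Q = (1/0.0141) * 1.187 * 0.2278^(2/3) * 0.0013^(1/2) = 1.132 m^3/s
Therefore the canal discharge Q = 1.132 m^3/s.


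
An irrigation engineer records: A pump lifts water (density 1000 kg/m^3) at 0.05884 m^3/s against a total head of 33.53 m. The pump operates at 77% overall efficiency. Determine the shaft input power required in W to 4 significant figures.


Approach: apply hydraulic power then efficiency conversion, P = rho*g*Q*H; P_in = P/eta.
Step 1 — hydraulic power (P = rho*g*Q*H):
  P = 1000 * 9.81 * 0.05884 * 33.53 = 19354.2 W
Step 2 — input power: P_in = P/eta = 19354.2 / 0.77 = 25140 W
Therefore the shaft input power required = 25140 W.


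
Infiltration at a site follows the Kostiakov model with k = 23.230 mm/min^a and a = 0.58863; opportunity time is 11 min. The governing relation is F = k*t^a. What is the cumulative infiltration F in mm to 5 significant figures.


F = 23.230 * 11^0.58863 = 95.289 mm
Therefore the cumulative infiltration F = 95.289 mm.


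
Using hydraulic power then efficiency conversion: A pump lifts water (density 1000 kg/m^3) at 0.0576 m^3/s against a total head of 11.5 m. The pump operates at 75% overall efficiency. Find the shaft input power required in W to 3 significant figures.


Approach: apply hydraulic power then efficiency conversion, P = rho*g*Q*H; P_in = P/eta.
Step 1 — hydraulic power (P = rho*g*Q*H):
  P = 1000 * 9.81 * 0.0576 * 11.5 = 6498.1 W
Step 2 — input power: P_in = P/eta = 6498.1 / 0.75 = 8660 W
Therefore the shaft input power required = 8660 W.


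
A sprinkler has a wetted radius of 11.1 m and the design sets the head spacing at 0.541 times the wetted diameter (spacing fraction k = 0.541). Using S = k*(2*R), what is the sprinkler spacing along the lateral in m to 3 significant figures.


S = 0.541 * (2 * 11.1) = 12.0 m
Therefore the sprinkler spacing along the lateral = 12.0 m.


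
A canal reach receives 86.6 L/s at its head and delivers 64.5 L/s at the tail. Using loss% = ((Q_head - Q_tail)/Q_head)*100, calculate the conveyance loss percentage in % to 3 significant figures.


loss = ((86.6 - 64.5)/86.6)*100 = 25.5 %
Therefore the conveyance loss percentage = 25.5 %.


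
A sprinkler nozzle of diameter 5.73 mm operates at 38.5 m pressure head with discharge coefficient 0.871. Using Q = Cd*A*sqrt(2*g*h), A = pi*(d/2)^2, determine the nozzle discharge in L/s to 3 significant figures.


A = pi*(5.73e-3/2)^2 = 2.5787e-05 m^2
Q = 0.871 * 2.5787e-05 * sqrt(2*9.81*38.5) * 1000 = 0.617 L/s
Therefore the nozzle discharge = 0.617 L/s.


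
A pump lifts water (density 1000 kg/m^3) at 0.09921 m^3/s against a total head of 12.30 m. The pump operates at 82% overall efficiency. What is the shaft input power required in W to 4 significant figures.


Approach: apply hydraulic power then efficiency conversion, P = rho*g*Q*H; P_in = P/eta.
Step 1 — hydraulic power (P = rho*g*Q*H):
  P = 1000 * 9.81 * 0.09921 * 12.30 = 11971.0 W
Step 2 — input power: P_in = P/eta = 11971.0 / 0.82 = 14600 W
Therefore the shaft input power required = 14600 W.


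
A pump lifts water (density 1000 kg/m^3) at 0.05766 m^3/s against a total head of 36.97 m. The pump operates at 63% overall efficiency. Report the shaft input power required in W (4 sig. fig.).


Approach: apply hydraulic power then efficiency conversion, P = rho*g*Q*H; P_in = P/eta.
Step 1 — hydraulic power (P = rho*g*Q*H):
  P = 1000 * 9.81 * 0.05766 * 36.97 = 20911.9 W
Step 2 — input power: P_in = P/eta = 20911.9 / 0.63 = 33190 W
Therefore the shaft input power required = 33190 W.


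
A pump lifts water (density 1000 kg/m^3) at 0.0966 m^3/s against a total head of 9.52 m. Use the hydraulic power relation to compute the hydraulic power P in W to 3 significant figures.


Approach: apply the hydraulic power relation, P = rho*g*Q*H.
P = 1000 * 9.81 * 0.0966 * 9.52 = 9020 W
Therefore the hydraulic power P = 9020 W.


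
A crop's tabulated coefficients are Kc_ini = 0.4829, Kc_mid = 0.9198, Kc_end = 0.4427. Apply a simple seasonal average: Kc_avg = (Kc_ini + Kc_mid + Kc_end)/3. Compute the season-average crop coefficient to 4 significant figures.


Kc_avg = (0.4829 + 0.9198 + 0.4427)/3 = 0.6151
Therefore the season-average crop coefficient = 0.6151.


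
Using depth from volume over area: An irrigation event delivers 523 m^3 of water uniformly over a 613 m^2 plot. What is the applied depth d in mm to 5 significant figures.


Approach: apply depth from volume over area, d = (V/A)*1000.
d = (523 / 613) * 1000 = 853.18 mm
Therefore the applied depth d = 853.18 mm.


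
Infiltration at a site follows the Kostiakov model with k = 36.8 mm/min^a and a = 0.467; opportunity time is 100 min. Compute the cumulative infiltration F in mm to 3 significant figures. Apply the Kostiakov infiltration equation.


Approach: apply the Kostiakov infiltration equation, F = k*t^a.
F = 36.8 * 100^0.467 = 316 mm
Therefore the cumulative infiltration F = 316 mm.


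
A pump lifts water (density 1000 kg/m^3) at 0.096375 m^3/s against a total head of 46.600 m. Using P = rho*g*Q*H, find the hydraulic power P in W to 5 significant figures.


P = 1000 * 9.81 * 0.096375 * 46.600 = 44057 W
Therefore the hydraulic power P = 44057 W.


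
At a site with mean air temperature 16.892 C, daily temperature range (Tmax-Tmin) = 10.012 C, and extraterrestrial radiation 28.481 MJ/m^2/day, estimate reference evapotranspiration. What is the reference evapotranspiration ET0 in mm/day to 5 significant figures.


Approach: apply the Hargreaves-Samani method, ET0 = 0.0023*(Tmean+17.8)*sqrt(Tmax-Tmin)*0.408*Ra.
ET0 = 0.0023*(16.892+17.8)*sqrt(10.012)*0.408*28.481 = 2.9338 mm/day
Therefore the reference evapotranspiration ET0 = 2.9338 mm/day.


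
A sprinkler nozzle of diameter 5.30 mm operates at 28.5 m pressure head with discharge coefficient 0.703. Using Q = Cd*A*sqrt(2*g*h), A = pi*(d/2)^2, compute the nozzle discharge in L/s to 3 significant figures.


A = pi*(5.30e-3/2)^2 = 2.2062e-05 m^2
Q = 0.703 * 2.2062e-05 * sqrt(2*9.81*28.5) * 1000 = 0.367 L/s
Therefore the nozzle discharge = 0.367 L/s.


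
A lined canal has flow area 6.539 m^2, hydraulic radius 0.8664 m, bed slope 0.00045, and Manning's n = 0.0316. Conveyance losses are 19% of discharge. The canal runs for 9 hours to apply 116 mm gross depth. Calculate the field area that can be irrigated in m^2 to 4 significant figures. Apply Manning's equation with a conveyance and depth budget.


Approach: apply Manning's equation with a conveyance and depth budget, Q = (1/n)*A*R^(2/3)*S^(1/2); Q_field = Q*(1-loss); Area = Q_field*t/(d/1000).
Step 1 — canal discharge (Manning's equation):
  Q = (1/0.0316) * 6.539 * 0.8664^(2/3) * 0.00045^(1/2) = 3.98942 m^3/s
Step 2 — delivered flow: Q_field = 3.98942*(1 - 19/100) = 3.23143 m^3/s
Step 3 — volume delivered: V = 3.23143 * 9*3600 = 104698 m^3
Step 4 — area served: A = V / (depth/1000) = 104698 / 0.116 = 902600 m^2
Therefore the field area that can be irrigated = 902600 m^2.


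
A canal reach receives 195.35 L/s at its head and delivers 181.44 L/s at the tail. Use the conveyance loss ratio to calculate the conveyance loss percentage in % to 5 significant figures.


Approach: apply the conveyance loss ratio, loss% = ((Q_head - Q_tail)/Q_head)*100.
loss = ((195.35 - 181.44)/195.35)*100 = 7.1206 %
Therefore the conveyance loss percentage = 7.1206 %.


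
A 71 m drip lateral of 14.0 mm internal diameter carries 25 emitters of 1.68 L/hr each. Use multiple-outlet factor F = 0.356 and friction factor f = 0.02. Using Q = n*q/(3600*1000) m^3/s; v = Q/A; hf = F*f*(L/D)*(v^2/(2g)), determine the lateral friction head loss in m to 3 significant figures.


Q = 25*1.68/(3600*1000) = 1.1667e-05 m^3/s
A = pi*(14.0e-3/2)^2 = 1.5394e-04 m^2, so v = Q/A = 0.075788 m/s
hf = 0.356*0.02*(71/0.0140)*(0.075788^2/(2*9.81)) = 0.0106 m
Therefore the lateral friction head loss = 0.0106 m.


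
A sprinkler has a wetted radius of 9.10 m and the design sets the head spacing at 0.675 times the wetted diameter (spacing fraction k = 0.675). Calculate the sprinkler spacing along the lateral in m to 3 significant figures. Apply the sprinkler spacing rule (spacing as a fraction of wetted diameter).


Approach: apply the sprinkler spacing rule (spacing as a fraction of wetted diameter), S = k*(2*R).
S = 0.675 * (2 * 9.10) = 12.3 m
Therefore the sprinkler spacing along the lateral = 12.3 m.


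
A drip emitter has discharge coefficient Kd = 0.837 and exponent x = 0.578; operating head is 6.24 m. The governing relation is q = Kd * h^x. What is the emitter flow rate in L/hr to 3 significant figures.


q = 0.837 * 6.24^0.578 = 2.41 L/hr
Therefore the emitter flow rate = 2.41 L/hr.


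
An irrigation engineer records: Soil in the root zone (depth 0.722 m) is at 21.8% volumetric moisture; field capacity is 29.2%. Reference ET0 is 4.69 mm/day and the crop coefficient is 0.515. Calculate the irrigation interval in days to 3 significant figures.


Approach: apply soil-water budget scheduling, SMD = (FC-theta)/100*depth*1000; ETc = ET0*Kc; interval = SMD/ETc.
Step 1 — soil moisture deficit:
  SMD = (29.2 - 21.8)/100 * 0.722 * 1000 = 53.428 mm
Step 2 — daily crop ET (ETc = ET0*Kc):
  ETc = 4.69 * 0.515 = 2.4154 mm/day
Step 3 — irrigation interval (SMD/ETc):
  interval = 53.428 / 2.4154 = 22.1 days
Therefore the irrigation interval = 22.1 days.


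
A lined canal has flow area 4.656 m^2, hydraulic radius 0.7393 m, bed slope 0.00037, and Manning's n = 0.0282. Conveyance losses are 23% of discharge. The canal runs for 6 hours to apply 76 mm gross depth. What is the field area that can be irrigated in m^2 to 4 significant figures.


Approach: apply Manning's equation with a conveyance and depth budget, Q = (1/n)*A*R^(2/3)*S^(1/2); Q_field = Q*(1-loss); Area = Q_field*t/(d/1000).
Step 1 — canal discharge (Manning's equation):
  Q = (1/0.0282) * 4.656 * 0.7393^(2/3) * 0.00037^(1/2) = 2.59664 m^3/s
Step 2 — delivered flow: Q_field = 2.59664*(1 - 23/100) = 1.99941 m^3/s
Step 3 — volume delivered: V = 1.99941 * 6*3600 = 43187.3 m^3
Step 4 — area served: A = V / (depth/1000) = 43187.3 / 0.076 = 568300 m^2
Therefore the field area that can be irrigated = 568300 m^2.


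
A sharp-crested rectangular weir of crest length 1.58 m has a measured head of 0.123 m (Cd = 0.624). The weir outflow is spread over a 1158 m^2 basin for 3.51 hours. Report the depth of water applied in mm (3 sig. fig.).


Approach: apply the rectangular weir equation with a volume-to-depth conversion, Q = (2/3)*Cd*L*sqrt(2g)*H^1.5; d = Q*t/A * 1000.
Step 1 — weir discharge:
  Q = (2/3)*0.624*1.58*sqrt(2*9.81)*0.123^1.5 = 0.12559 m^3/s
Step 2 — volume: V = 0.12559 * 3.51*3600 = 1587.0 m^3
Step 3 — depth: d = V/A * 1000 = 1587.0/1158 * 1000 = 1370 mm
Therefore the depth of water applied = 1370 mm.


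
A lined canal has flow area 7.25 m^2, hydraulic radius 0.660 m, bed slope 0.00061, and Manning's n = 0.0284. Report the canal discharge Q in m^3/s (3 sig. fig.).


Approach: apply Manning's equation, Q = (1/n)*A*R^(2/3)*S^(1/2).
Q = (1/0.0284) * 7.25 * 0.660^(2/3) * 0.00061^(1/2) = 4.78 m^3/s
Therefore the canal discharge Q = 4.78 m^3/s.


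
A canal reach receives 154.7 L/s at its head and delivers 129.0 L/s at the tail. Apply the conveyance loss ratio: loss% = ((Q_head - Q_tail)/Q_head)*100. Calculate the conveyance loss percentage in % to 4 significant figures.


loss = ((154.7 - 129.0)/154.7)*100 = 16.61 %
Therefore the conveyance loss percentage = 16.61 %.


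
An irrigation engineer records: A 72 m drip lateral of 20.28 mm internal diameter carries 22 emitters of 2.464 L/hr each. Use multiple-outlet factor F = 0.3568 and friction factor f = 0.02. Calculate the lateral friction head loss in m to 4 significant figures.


Approach: apply Darcy-Weisbach with the multiple-outlet F-factor, Q = n*q/(3600*1000) m^3/s; v = Q/A; hf = F*f*(L/D)*(v^2/(2g)).
Q = 22*2.464/(3600*1000) = 1.50578e-05 m^3/s
A = pi*(20.28e-3/2)^2 = 3.23017e-04 m^2, so v = Q/A = 0.0466160 m/s
hf = 0.3568*0.02*(72/0.02028)*(0.0466160^2/(2*9.81)) = 0.002806 m
Therefore the lateral friction head loss = 0.002806 m.


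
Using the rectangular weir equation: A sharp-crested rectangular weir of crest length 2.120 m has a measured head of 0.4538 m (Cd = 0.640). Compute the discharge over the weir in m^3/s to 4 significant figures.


Approach: apply the rectangular weir equation, Q = (2/3)*Cd*L*sqrt(2g)*H^1.5.
Q = (2/3)*0.640*2.120*sqrt(2*9.81)*0.4538^1.5 = 1.225 m^3/s
Therefore the discharge over the weir = 1.225 m^3/s.


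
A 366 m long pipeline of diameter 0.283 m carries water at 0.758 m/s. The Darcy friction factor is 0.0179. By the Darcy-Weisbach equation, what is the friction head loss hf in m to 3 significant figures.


Approach: apply the Darcy-Weisbach equation, hf = f*(L/D)*(v^2/(2g)).
hf = 0.0179 * (366/0.283) * (0.758^2 / (2*9.81))
hf = 0.678 m
Therefore the friction head loss hf = 0.678 m.


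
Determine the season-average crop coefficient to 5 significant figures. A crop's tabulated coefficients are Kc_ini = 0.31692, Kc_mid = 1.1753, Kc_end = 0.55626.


Approach: apply a simple seasonal average, Kc_avg = (Kc_ini + Kc_mid + Kc_end)/3.
Kc_avg = (0.31692 + 1.1753 + 0.55626)/3 = 0.68283
Therefore the season-average crop coefficient = 0.68283.


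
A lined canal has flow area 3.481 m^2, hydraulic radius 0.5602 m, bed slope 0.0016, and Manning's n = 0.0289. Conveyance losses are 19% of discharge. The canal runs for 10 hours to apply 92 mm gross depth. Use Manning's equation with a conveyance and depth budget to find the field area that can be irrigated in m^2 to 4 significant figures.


Approach: apply Manning's equation with a conveyance and depth budget, Q = (1/n)*A*R^(2/3)*S^(1/2); Q_field = Q*(1-loss); Area = Q_field*t/(d/1000).
Step 1 — canal discharge (Manning's equation):
  Q = (1/0.0289) * 3.481 * 0.5602^(2/3) * 0.0016^(1/2) = 3.27412 m^3/s
Step 2 — delivered flow: Q_field = 3.27412*(1 - 19/100) = 2.65204 m^3/s
Step 3 — volume delivered: V = 2.65204 * 10*3600 = 95473.4 m^3
Step 4 — area served: A = V / (depth/1000) = 95473.4 / 0.092 = 1038000 m^2
Therefore the field area that can be irrigated = 1038000 m^2.


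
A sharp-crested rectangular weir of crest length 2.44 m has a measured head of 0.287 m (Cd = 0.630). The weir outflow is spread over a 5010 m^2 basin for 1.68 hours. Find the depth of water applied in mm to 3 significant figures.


Approach: apply the rectangular weir equation with a volume-to-depth conversion, Q = (2/3)*Cd*L*sqrt(2g)*H^1.5; d = Q*t/A * 1000.
Step 1 — weir discharge:
  Q = (2/3)*0.630*2.44*sqrt(2*9.81)*0.287^1.5 = 0.69793 m^3/s
Step 2 — volume: V = 0.69793 * 1.68*3600 = 4221.1 m^3
Step 3 — depth: d = V/A * 1000 = 4221.1/5010 * 1000 = 843 mm
Therefore the depth of water applied = 843 mm.


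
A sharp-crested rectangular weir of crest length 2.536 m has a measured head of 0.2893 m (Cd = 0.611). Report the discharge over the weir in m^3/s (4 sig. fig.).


Approach: apply the rectangular weir equation, Q = (2/3)*Cd*L*sqrt(2g)*H^1.5.
Q = (2/3)*0.611*2.536*sqrt(2*9.81)*0.2893^1.5 = 0.7120 m^3/s
Therefore the discharge over the weir = 0.7120 m^3/s.


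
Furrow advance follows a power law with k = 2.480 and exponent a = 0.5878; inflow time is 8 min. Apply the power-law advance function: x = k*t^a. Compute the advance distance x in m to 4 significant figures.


x = 2.480 * 8^0.5878 = 8.420 m
Therefore the advance distance x = 8.420 m.


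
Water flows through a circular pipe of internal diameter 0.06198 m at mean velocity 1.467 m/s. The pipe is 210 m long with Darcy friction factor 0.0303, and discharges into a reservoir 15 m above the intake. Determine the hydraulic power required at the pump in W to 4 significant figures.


Approach: apply continuity + Darcy-Weisbach + hydraulic power, Q = A*v; hf = f*(L/D)*(v^2/(2g)); H = static + hf; P = rho*g*Q*H.
Step 1 — flow rate (continuity, Q = A*v):
  A = pi*(0.06198/2)^2 = 0.00301712 m^2
  Q = 0.00301712 * 1.467 = 0.00442612 m^3/s
Step 2 — friction head loss (Darcy-Weisbach):
  hf = 0.0303 * (210/0.06198) * (1.467^2 / (2*9.81))
  hf = 11.2609 m
Step 3 — total head: H = 15 + 11.2609 = 26.2609 m
Step 4 — hydraulic power (P = rho*g*Q*H):
  P = 1000 * 9.81 * 0.00442612 * 26.2609 = 1140 W
Therefore the hydraulic power required at the pump = 1140 W.


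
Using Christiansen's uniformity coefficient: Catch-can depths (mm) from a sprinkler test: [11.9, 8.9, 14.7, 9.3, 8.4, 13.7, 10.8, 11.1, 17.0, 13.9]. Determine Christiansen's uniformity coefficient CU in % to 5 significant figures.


Approach: apply Christiansen's uniformity coefficient, CU = (1 - mean_abs_deviation/mean)*100.
mean = 11.97000 mm
mean |d_i - mean| = 2.284000 mm
CU = (1 - 2.284000/11.97000)*100 = 80.919 %
Therefore Christiansen's uniformity coefficient CU = 80.919 %.


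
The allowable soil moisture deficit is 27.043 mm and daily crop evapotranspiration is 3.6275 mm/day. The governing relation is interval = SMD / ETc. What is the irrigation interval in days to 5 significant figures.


interval = 27.043 / 3.6275 = 7.4550 days
Therefore the irrigation interval = 7.4550 days.


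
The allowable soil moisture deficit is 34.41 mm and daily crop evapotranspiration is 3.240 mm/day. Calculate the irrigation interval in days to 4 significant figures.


Approach: apply the irrigation interval relation, interval = SMD / ETc.
interval = 34.41 / 3.240 = 10.62 days
Therefore the irrigation interval = 10.62 days.


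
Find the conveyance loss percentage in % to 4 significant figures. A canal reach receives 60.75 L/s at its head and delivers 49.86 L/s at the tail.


Approach: apply the conveyance loss ratio, loss% = ((Q_head - Q_tail)/Q_head)*100.
loss = ((60.75 - 49.86)/60.75)*100 = 17.93 %
Therefore the conveyance loss percentage = 17.93 %.


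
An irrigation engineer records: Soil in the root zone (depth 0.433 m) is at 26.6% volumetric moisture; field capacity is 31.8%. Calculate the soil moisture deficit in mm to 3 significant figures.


Approach: apply the soil moisture deficit relation, SMD = (FC - theta)/100 * depth * 1000.
SMD = (31.8 - 26.6)/100 * 0.433 * 1000 = 22.5 mm
Therefore the soil moisture deficit = 22.5 mm.


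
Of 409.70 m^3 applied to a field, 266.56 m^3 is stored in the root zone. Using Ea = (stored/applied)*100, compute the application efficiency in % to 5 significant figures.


Ea = (266.56/409.70)*100 = 65.062 %
Therefore the application efficiency = 65.062 %.


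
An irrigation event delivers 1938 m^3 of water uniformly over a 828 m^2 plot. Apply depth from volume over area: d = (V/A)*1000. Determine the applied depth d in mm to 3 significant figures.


d = (1938 / 828) * 1000 = 2340 mm
Therefore the applied depth d = 2340 mm.


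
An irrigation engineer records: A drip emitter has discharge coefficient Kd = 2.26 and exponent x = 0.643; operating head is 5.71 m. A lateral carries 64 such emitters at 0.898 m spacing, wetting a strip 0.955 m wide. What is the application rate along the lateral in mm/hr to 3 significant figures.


Approach: apply the emitter equation with a lateral mass balance, q = Kd*h^x; Q = n*q; rate = Q/(n*spacing*width).
Step 1 — single emitter flow (q = Kd*h^x):
  q = 2.26 * 5.71^0.643 = 6.9283 L/hr
Step 2 — total lateral flow: Q = 64 * 6.9283 = 443.41 L/hr
Step 3 — wetted area: A = 64 * 0.898 * 0.955 = 54.886 m^2
Step 4 — application rate: Q/A = 443.41/54.886 = 8.08 mm/hr
Therefore the application rate along the lateral = 8.08 mm/hr.


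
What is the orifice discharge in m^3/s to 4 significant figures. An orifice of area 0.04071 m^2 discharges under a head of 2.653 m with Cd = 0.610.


Approach: apply the orifice equation, Q = Cd*A*sqrt(2*g*h).
Q = 0.610 * 0.04071 * sqrt(2*9.81*2.653) = 0.1792 m^3/s
Therefore the orifice discharge = 0.1792 m^3/s.


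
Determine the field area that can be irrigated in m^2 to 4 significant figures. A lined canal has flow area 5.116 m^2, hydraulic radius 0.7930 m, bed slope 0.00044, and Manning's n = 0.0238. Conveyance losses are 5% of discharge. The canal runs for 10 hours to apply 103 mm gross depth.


Approach: apply Manning's equation with a conveyance and depth budget, Q = (1/n)*A*R^(2/3)*S^(1/2); Q_field = Q*(1-loss); Area = Q_field*t/(d/1000).
Step 1 — canal discharge (Manning's equation):
  Q = (1/0.0238) * 5.116 * 0.7930^(2/3) * 0.00044^(1/2) = 3.86304 m^3/s
Step 2 — delivered flow: Q_field = 3.86304*(1 - 5/100) = 3.66988 m^3/s
Step 3 — volume delivered: V = 3.66988 * 10*3600 = 132116 m^3
Step 4 — area served: A = V / (depth/1000) = 132116 / 0.103 = 1283000 m^2
Therefore the field area that can be irrigated = 1283000 m^2.


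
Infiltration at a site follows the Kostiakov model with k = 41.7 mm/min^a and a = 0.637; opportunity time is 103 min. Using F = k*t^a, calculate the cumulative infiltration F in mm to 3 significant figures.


F = 41.7 * 103^0.637 = 799 mm
Therefore the cumulative infiltration F = 799 mm.


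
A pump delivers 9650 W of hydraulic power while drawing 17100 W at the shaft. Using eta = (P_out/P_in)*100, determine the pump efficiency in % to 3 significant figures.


eta = (9650 / 17100) * 100 = 56.4 %
Therefore the pump efficiency = 56.4 %.


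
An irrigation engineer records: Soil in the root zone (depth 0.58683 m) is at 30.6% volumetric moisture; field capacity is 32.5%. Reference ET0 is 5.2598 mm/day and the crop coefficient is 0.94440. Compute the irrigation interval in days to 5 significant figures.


Approach: apply soil-water budget scheduling, SMD = (FC-theta)/100*depth*1000; ETc = ET0*Kc; interval = SMD/ETc.
Step 1 — soil moisture deficit:
  SMD = (32.5 - 30.6)/100 * 0.58683 * 1000 = 11.14977 mm
Step 2 — daily crop ET (ETc = ET0*Kc):
  ETc = 5.2598 * 0.94440 = 4.967355 mm/day
Step 3 — irrigation interval (SMD/ETc):
  interval = 11.14977 / 4.967355 = 2.2446 days
Therefore the irrigation interval = 2.2446 days.


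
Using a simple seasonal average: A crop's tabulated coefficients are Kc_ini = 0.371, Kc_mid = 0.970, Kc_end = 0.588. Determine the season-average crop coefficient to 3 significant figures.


Approach: apply a simple seasonal average, Kc_avg = (Kc_ini + Kc_mid + Kc_end)/3.
Kc_avg = (0.371 + 0.970 + 0.588)/3 = 0.643
Therefore the season-average crop coefficient = 0.643.


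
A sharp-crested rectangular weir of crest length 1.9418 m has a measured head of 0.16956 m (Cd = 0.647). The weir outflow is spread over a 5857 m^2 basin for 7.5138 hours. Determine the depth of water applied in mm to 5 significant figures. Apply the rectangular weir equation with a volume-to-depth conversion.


Approach: apply the rectangular weir equation with a volume-to-depth conversion, Q = (2/3)*Cd*L*sqrt(2g)*H^1.5; d = Q*t/A * 1000.
Step 1 — weir discharge:
  Q = (2/3)*0.647*1.9418*sqrt(2*9.81)*0.16956^1.5 = 0.2590312 m^3/s
Step 2 — volume: V = 0.2590312 * 7.5138*3600 = 7006.712 m^3
Step 3 — depth: d = V/A * 1000 = 7006.712/5857 * 1000 = 1196.3 mm
Therefore the depth of water applied = 1196.3 mm.


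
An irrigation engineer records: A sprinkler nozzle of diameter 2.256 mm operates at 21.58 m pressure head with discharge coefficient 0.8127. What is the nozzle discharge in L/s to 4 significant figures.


Approach: apply the orifice equation, Q = Cd*A*sqrt(2*g*h), A = pi*(d/2)^2.
A = pi*(2.256e-3/2)^2 = 3.99731e-06 m^2
Q = 0.8127 * 3.99731e-06 * sqrt(2*9.81*21.58) * 1000 = 0.06685 L/s
Therefore the nozzle discharge = 0.06685 L/s.


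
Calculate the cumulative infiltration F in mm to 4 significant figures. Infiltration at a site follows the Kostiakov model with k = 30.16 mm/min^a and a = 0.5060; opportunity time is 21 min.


Approach: apply the Kostiakov infiltration equation, F = k*t^a.
F = 30.16 * 21^0.5060 = 140.8 mm
Therefore the cumulative infiltration F = 140.8 mm.


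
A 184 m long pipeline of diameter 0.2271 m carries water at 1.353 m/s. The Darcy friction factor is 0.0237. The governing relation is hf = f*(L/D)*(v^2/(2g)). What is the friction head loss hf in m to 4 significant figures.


hf = 0.0237 * (184/0.2271) * (1.353^2 / (2*9.81))
hf = 1.792 m
Therefore the friction head loss hf = 1.792 m.


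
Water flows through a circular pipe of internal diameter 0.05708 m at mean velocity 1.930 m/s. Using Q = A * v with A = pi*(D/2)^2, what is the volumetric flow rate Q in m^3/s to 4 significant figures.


A = pi*(0.05708/2)^2 = 0.00255893 m^2
Q = 0.00255893 * 1.930 = 0.004939 m^3/s
Therefore the volumetric flow rate Q = 0.004939 m^3/s.


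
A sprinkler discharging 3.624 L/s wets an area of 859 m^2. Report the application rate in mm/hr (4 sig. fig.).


Approach: apply the application rate relation, rate = (Q/A)*3600.
rate = (3.624 / 859) * 3600 = 15.19 mm/hr
Therefore the application rate = 15.19 mm/hr.


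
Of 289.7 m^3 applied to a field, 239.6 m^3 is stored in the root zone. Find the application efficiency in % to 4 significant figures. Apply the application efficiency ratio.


Approach: apply the application efficiency ratio, Ea = (stored/applied)*100.
Ea = (239.6/289.7)*100 = 82.71 %
Therefore the application efficiency = 82.71 %.


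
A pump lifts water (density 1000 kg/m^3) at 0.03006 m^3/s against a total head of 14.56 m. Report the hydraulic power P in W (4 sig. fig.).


Approach: apply the hydraulic power relation, P = rho*g*Q*H.
P = 1000 * 9.81 * 0.03006 * 14.56 = 4294 W
Therefore the hydraulic power P = 4294 W.


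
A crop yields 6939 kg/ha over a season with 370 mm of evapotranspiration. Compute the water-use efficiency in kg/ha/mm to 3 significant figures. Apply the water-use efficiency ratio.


Approach: apply the water-use efficiency ratio, WUE = yield/ET.
WUE = 6939 / 370 = 18.8 kg/ha/mm
Therefore the water-use efficiency = 18.8 kg/ha/mm.


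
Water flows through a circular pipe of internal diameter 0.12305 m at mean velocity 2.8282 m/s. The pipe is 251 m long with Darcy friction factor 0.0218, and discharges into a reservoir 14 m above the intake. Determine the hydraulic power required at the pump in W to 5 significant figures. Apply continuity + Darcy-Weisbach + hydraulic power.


Approach: apply continuity + Darcy-Weisbach + hydraulic power, Q = A*v; hf = f*(L/D)*(v^2/(2g)); H = static + hf; P = rho*g*Q*H.
Step 1 — flow rate (continuity, Q = A*v):
  A = pi*(0.12305/2)^2 = 0.01189195 m^2
  Q = 0.01189195 * 2.8282 = 0.03363282 m^3/s
Step 2 — friction head loss (Darcy-Weisbach):
  hf = 0.0218 * (251/0.12305) * (2.8282^2 / (2*9.81))
  hf = 18.12883 m
Step 3 — total head: H = 14 + 18.12883 = 32.12883 m
Step 4 — hydraulic power (P = rho*g*Q*H):
  P = 1000 * 9.81 * 0.03363282 * 32.12883 = 10601 W
Therefore the hydraulic power required at the pump = 10601 W.


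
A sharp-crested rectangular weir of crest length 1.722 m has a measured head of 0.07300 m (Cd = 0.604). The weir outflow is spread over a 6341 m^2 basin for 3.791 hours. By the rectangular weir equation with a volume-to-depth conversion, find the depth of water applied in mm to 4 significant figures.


Approach: apply the rectangular weir equation with a volume-to-depth conversion, Q = (2/3)*Cd*L*sqrt(2g)*H^1.5; d = Q*t/A * 1000.
Step 1 — weir discharge:
  Q = (2/3)*0.604*1.722*sqrt(2*9.81)*0.07300^1.5 = 0.0605777 m^3/s
Step 2 — volume: V = 0.0605777 * 3.791*3600 = 826.740 m^3
Step 3 — depth: d = V/A * 1000 = 826.740/6341 * 1000 = 130.4 mm
Therefore the depth of water applied = 130.4 mm.


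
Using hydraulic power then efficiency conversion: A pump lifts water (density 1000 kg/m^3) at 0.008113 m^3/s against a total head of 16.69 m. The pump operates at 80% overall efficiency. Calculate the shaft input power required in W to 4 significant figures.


Approach: apply hydraulic power then efficiency conversion, P = rho*g*Q*H; P_in = P/eta.
Step 1 — hydraulic power (P = rho*g*Q*H):
  P = 1000 * 9.81 * 0.008113 * 16.69 = 1328.33 W
Step 2 — input power: P_in = P/eta = 1328.33 / 0.8 = 1660 W
Therefore the shaft input power required = 1660 W.


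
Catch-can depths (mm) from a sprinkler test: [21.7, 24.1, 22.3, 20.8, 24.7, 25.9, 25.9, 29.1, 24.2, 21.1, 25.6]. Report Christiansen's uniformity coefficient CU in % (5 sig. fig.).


Approach: apply Christiansen's uniformity coefficient, CU = (1 - mean_abs_deviation/mean)*100.
mean = 24.12727 mm
mean |d_i - mean| = 1.933884 mm
CU = (1 - 1.933884/24.12727)*100 = 91.985 %
Therefore Christiansen's uniformity coefficient CU = 91.985 %.


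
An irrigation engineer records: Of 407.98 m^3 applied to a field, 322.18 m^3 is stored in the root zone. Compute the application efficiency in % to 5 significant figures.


Approach: apply the application efficiency ratio, Ea = (stored/applied)*100.
Ea = (322.18/407.98)*100 = 78.970 %
Therefore the application efficiency = 78.970 %.


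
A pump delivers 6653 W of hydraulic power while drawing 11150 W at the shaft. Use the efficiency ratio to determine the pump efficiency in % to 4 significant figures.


Approach: apply the efficiency ratio, eta = (P_out/P_in)*100.
eta = (6653 / 11150) * 100 = 59.67 %
Therefore the pump efficiency = 59.67 %.


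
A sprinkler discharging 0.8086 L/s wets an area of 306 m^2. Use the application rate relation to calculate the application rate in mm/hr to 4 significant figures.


Approach: apply the application rate relation, rate = (Q/A)*3600.
rate = (0.8086 / 306) * 3600 = 9.513 mm/hr
Therefore the application rate = 9.513 mm/hr.


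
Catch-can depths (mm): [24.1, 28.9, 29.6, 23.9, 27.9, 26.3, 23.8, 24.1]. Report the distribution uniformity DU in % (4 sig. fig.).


Approach: apply the low-quarter distribution uniformity, DU = (mean of lowest quarter of readings / overall mean)*100.
sorted lowest 2 of 8: [23.8, 23.9] -> mean = 23.8500 mm
overall mean = 26.0750 mm
DU = (23.8500/26.0750)*100 = 91.47 %
Therefore the distribution uniformity DU = 91.47 %.


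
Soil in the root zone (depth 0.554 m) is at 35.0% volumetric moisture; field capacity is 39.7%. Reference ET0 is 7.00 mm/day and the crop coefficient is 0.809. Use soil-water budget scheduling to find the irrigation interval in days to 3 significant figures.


Approach: apply soil-water budget scheduling, SMD = (FC-theta)/100*depth*1000; ETc = ET0*Kc; interval = SMD/ETc.
Step 1 — soil moisture deficit:
  SMD = (39.7 - 35.0)/100 * 0.554 * 1000 = 26.038 mm
Step 2 — daily crop ET (ETc = ET0*Kc):
  ETc = 7.00 * 0.809 = 5.6630 mm/day
Step 3 — irrigation interval (SMD/ETc):
  interval = 26.038 / 5.6630 = 4.60 days
Therefore the irrigation interval = 4.60 days.


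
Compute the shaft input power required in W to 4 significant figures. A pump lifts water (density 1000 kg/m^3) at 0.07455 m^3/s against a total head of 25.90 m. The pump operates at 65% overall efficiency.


Approach: apply hydraulic power then efficiency conversion, P = rho*g*Q*H; P_in = P/eta.
Step 1 — hydraulic power (P = rho*g*Q*H):
  P = 1000 * 9.81 * 0.07455 * 25.90 = 18941.6 W
Step 2 — input power: P_in = P/eta = 18941.6 / 0.65 = 29140 W
Therefore the shaft input power required = 29140 W.


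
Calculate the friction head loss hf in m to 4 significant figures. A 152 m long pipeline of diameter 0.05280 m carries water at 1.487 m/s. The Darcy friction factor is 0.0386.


Approach: apply the Darcy-Weisbach equation, hf = f*(L/D)*(v^2/(2g)).
hf = 0.0386 * (152/0.05280) * (1.487^2 / (2*9.81))
hf = 12.52 m
Therefore the friction head loss hf = 12.52 m.


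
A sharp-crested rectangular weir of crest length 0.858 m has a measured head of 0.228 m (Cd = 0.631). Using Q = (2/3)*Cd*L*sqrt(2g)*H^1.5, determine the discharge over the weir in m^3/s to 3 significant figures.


Q = (2/3)*0.631*0.858*sqrt(2*9.81)*0.228^1.5 = 0.174 m^3/s
Therefore the discharge over the weir = 0.174 m^3/s.


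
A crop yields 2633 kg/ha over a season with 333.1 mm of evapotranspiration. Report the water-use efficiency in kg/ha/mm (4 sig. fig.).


Approach: apply the water-use efficiency ratio, WUE = yield/ET.
WUE = 2633 / 333.1 = 7.905 kg/ha/mm
Therefore the water-use efficiency = 7.905 kg/ha/mm.


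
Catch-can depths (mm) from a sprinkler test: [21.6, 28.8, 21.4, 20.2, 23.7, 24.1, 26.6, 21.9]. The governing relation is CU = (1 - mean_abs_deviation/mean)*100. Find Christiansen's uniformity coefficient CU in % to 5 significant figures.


mean = 23.53750 mm
mean |d_i - mean| = 2.262500 mm
CU = (1 - 2.262500/23.53750)*100 = 90.388 %
Therefore Christiansen's uniformity coefficient CU = 90.388 %.


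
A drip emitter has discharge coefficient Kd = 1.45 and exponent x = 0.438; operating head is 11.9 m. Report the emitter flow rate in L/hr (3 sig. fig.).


Approach: apply the emitter characteristic equation, q = Kd * h^x.
q = 1.45 * 11.9^0.438 = 4.29 L/hr
Therefore the emitter flow rate = 4.29 L/hr.


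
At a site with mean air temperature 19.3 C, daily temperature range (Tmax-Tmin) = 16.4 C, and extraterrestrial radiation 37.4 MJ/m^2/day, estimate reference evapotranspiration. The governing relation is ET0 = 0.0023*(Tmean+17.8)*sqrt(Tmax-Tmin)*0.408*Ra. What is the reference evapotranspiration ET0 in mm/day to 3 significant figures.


ET0 = 0.0023*(19.3+17.8)*sqrt(16.4)*0.408*37.4 = 5.27 mm/day
Therefore the reference evapotranspiration ET0 = 5.27 mm/day.


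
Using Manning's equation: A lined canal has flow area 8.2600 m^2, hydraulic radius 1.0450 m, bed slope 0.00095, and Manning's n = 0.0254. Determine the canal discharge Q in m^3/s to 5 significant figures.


Approach: apply Manning's equation, Q = (1/n)*A*R^(2/3)*S^(1/2).
Q = (1/0.0254) * 8.2600 * 1.0450^(2/3) * 0.00095^(1/2) = 10.322 m^3/s
Therefore the canal discharge Q = 10.322 m^3/s.


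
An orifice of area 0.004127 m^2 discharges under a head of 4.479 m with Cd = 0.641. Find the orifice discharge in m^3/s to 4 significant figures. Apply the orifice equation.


Approach: apply the orifice equation, Q = Cd*A*sqrt(2*g*h).
Q = 0.641 * 0.004127 * sqrt(2*9.81*4.479) = 0.02480 m^3/s
Therefore the orifice discharge = 0.02480 m^3/s.


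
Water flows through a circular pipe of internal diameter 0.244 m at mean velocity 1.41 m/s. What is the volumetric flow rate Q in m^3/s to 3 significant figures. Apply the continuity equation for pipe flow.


Approach: apply the continuity equation for pipe flow, Q = A * v with A = pi*(D/2)^2.
A = pi*(0.244/2)^2 = 0.046759 m^2
Q = 0.046759 * 1.41 = 0.0659 m^3/s
Therefore the volumetric flow rate Q = 0.0659 m^3/s.


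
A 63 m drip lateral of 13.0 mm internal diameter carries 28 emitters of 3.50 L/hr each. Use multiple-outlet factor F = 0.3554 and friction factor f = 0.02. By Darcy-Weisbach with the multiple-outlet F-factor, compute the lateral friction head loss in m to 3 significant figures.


Approach: apply Darcy-Weisbach with the multiple-outlet F-factor, Q = n*q/(3600*1000) m^3/s; v = Q/A; hf = F*f*(L/D)*(v^2/(2g)).
Q = 28*3.50/(3600*1000) = 2.7222e-05 m^3/s
A = pi*(13.0e-3/2)^2 = 1.3273e-04 m^2, so v = Q/A = 0.20509 m/s
hf = 0.3554*0.02*(63/0.0130)*(0.20509^2/(2*9.81)) = 0.0738 m
Therefore the lateral friction head loss = 0.0738 m.


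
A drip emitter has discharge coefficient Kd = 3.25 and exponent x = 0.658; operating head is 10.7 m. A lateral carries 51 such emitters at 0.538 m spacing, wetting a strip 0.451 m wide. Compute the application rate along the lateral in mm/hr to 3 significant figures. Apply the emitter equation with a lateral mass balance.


Approach: apply the emitter equation with a lateral mass balance, q = Kd*h^x; Q = n*q; rate = Q/(n*spacing*width).
Step 1 — single emitter flow (q = Kd*h^x):
  q = 3.25 * 10.7^0.658 = 15.460 L/hr
Step 2 — total lateral flow: Q = 51 * 15.460 = 788.48 L/hr
Step 3 — wetted area: A = 51 * 0.538 * 0.451 = 12.375 m^2
Step 4 — application rate: Q/A = 788.48/12.375 = 63.7 mm/hr
Therefore the application rate along the lateral = 63.7 mm/hr.


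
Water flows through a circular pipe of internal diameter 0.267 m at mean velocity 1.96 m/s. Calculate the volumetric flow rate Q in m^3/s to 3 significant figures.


Approach: apply the continuity equation for pipe flow, Q = A * v with A = pi*(D/2)^2.
A = pi*(0.267/2)^2 = 0.055990 m^2
Q = 0.055990 * 1.96 = 0.110 m^3/s
Therefore the volumetric flow rate Q = 0.110 m^3/s.


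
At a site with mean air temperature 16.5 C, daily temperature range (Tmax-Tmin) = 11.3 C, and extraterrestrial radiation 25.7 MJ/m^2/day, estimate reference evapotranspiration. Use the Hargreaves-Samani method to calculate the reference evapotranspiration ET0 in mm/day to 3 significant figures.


Approach: apply the Hargreaves-Samani method, ET0 = 0.0023*(Tmean+17.8)*sqrt(Tmax-Tmin)*0.408*Ra.
ET0 = 0.0023*(16.5+17.8)*sqrt(11.3)*0.408*25.7 = 2.78 mm/day
Therefore the reference evapotranspiration ET0 = 2.78 mm/day.


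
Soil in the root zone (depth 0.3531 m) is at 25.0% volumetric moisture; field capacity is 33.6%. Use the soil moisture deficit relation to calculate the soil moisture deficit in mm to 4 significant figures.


Approach: apply the soil moisture deficit relation, SMD = (FC - theta)/100 * depth * 1000.
SMD = (33.6 - 25.0)/100 * 0.3531 * 1000 = 30.37 mm
Therefore the soil moisture deficit = 30.37 mm.
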